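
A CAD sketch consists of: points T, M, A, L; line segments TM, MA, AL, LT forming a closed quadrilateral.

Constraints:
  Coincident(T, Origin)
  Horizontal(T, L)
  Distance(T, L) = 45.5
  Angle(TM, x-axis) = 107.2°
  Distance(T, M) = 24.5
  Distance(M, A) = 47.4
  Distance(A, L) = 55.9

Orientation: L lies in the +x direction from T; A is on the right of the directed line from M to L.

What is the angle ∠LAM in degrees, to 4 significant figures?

67.34°

Checks: TM at 107.2° ✓; |MA| = 47.40 ✓; |AL| = 55.90 ✓.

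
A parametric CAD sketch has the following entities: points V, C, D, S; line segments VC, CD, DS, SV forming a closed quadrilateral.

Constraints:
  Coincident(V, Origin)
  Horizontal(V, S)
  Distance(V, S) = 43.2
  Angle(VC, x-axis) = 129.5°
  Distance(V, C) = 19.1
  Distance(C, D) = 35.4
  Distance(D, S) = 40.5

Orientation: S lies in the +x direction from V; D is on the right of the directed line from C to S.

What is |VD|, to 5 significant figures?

16.790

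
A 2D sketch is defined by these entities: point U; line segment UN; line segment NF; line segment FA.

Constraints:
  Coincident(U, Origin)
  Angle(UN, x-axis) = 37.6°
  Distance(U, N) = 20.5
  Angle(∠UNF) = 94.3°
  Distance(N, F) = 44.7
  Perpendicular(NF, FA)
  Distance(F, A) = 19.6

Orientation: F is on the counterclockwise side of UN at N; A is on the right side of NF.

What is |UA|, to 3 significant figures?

61.2

U is at the origin; UN runs at 37.6° with length 20.5, so N = 20.5·(cos 37.6°, sin 37.6°) = (16.2, 12.5). ∠UNF = 94.3°, so NF runs at 37.6° + (180° − 94.3°) = 123° from the x-axis; with |NF| = 44.7, F = N + 44.7·(cos 123°, sin 123°) = (-8.30, 49.9). NF ⟂ FA; with |FA| = 19.6 on the right of NF, A = F + 19.6·(0.836, 0.549) = (8.08, 60.6). Then |UA| = |A − U| = 61.2.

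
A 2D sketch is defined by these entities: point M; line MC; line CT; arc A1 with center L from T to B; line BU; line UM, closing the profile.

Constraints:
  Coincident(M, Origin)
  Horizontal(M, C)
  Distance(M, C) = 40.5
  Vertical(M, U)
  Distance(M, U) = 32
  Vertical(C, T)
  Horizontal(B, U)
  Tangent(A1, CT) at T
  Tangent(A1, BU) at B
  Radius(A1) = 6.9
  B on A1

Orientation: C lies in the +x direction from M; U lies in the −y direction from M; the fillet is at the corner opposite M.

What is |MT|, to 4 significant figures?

47.65

The virtual corner opposite M is at (40.50, -32.00). The tangent condition forces LT to be normal to CT and since A1 is tangent to BU there, LB ⟂ BU, with radius 6.9, so the center L sits 6.9 in from both sides at L = (33.60, -25.10). That places the tangent points at T = (40.50, -25.10) on CT and B = (33.60, -32.00) on BU. Then |MT| = |T − M| = 47.65.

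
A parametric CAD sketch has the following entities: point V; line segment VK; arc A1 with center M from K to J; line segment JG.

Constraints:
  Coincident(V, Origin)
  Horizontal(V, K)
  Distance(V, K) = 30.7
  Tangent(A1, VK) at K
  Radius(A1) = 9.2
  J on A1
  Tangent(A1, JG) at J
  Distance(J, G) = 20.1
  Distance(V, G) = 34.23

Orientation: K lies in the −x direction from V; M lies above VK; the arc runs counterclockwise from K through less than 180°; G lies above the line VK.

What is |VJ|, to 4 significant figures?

23.07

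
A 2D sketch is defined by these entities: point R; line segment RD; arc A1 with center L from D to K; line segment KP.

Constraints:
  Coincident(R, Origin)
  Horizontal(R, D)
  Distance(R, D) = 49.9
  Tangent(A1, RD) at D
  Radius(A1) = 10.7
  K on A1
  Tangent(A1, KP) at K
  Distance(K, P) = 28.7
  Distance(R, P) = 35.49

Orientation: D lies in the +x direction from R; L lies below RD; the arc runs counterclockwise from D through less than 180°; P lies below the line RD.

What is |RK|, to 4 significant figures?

41.73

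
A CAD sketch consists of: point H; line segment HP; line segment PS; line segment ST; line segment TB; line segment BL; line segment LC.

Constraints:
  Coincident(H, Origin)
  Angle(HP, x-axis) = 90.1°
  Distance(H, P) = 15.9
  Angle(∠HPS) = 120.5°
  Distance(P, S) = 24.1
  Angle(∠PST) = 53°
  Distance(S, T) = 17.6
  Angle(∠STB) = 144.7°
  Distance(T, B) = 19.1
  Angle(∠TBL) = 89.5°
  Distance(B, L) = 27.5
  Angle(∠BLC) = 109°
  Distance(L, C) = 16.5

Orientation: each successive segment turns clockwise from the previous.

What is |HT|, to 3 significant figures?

21.6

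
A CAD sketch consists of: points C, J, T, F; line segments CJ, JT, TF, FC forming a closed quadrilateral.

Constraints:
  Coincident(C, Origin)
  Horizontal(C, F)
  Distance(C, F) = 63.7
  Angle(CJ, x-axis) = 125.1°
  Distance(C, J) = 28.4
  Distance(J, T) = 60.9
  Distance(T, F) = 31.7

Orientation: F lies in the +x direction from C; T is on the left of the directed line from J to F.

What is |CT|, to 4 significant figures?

51.20

C is at the origin; C and F share the same y with |CF| = 63.7 and F in +x, so F = (63.7, 0). CJ runs at 125.1° with |CJ| = 28.4, so J = (-16.33, 23.24). T is determined by |JT| = 60.9 and |TF| = 31.7 together: it lies at the intersection of circle(J, 60.9) and circle(F, 31.7). With |JF| = 83.33, the foot of the radical line on JF is 57.89 from J and the perpendicular offset is √(60.9² − 57.89²) = 18.91. Taking the left-of-JF solution: T = (44.54, 25.25).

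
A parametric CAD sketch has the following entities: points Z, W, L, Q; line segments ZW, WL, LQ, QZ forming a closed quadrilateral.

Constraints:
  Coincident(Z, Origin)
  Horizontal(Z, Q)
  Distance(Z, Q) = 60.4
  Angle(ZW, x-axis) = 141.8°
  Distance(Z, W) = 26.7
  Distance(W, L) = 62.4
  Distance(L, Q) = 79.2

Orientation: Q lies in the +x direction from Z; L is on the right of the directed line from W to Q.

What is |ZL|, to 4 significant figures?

44.28

Checks: |WL| = 62.40 ✓; |LQ| = 79.20 ✓.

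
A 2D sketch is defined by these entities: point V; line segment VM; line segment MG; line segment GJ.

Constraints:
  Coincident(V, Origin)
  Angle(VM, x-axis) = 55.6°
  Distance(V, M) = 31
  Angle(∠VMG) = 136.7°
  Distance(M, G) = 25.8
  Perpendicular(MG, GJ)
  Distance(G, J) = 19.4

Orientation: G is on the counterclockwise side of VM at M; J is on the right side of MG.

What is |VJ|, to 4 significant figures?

63.18

V is at the origin; VM runs at 55.6° with length 31.0, so M = 31.0·(cos 55.6°, sin 55.6°) = (17.51, 25.58). ∠VMG = 136.7°, so MG runs at 55.6° + (180° − 136.7°) = 98.90° from the x-axis; with |MG| = 25.8, G = M + 25.8·(cos 98.90°, sin 98.90°) = (13.52, 51.07). MG is perpendicular to GJ; with |GJ| = 19.4 on the right of MG, J = G + 19.4·(0.9880, 0.1547) = (32.69, 54.07). Then |VJ| = |J − V| = 63.18.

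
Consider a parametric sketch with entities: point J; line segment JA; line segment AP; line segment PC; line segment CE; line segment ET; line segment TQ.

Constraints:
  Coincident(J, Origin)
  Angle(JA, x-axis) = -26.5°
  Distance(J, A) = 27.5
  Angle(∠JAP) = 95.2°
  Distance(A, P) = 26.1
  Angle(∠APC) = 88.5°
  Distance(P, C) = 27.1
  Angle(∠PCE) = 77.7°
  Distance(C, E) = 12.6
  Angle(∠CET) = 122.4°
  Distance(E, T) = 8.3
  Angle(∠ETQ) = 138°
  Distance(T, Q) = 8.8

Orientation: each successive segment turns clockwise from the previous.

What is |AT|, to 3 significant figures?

19.3

J is at the origin; JA runs at -26.5° with length 27.5, so A = (24.6, -12.3). ∠JAP = 95.2° gives AP at -111° from the x-axis; with |AP| = 26.1, P = (15.1, -36.6). ∠APC = 88.5° gives PC at 157° from the x-axis; with |PC| = 27.1, C = (-9.85, -26.1). ∠PCE = 77.7° gives CE at 54.9° from the x-axis; with |CE| = 12.6, E = (-2.61, -15.8). ∠CET = 122.4° gives ET at -2.70° from the x-axis; with |ET| = 8.3, T = (5.68, -16.2). Then |AT| = |T − A| = 19.3.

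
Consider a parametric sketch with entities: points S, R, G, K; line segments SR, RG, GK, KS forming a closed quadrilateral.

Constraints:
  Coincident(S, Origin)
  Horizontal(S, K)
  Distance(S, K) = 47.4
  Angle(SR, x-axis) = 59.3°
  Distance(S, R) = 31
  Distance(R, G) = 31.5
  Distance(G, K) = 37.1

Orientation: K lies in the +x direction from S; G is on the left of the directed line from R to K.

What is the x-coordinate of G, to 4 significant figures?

45.56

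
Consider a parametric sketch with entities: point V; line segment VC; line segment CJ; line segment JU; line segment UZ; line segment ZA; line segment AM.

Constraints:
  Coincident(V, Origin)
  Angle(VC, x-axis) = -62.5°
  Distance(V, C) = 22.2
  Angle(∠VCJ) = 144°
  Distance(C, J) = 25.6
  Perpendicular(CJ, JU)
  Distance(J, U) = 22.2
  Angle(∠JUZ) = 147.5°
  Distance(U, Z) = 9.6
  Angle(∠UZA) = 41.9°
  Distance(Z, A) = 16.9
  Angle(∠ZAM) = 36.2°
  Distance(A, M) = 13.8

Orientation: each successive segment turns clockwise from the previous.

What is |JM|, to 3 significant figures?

23.4

∠UZA = 41.9° gives ZA at 0.900° from the x-axis; with |ZA| = 16.9, A = (-5.84, -35.2). ∠ZAM = 36.2° gives AM at -143° from the x-axis; with |AM| = 13.8, M = (-16.8, -43.5). Then |JM| = |M − J| = 23.4.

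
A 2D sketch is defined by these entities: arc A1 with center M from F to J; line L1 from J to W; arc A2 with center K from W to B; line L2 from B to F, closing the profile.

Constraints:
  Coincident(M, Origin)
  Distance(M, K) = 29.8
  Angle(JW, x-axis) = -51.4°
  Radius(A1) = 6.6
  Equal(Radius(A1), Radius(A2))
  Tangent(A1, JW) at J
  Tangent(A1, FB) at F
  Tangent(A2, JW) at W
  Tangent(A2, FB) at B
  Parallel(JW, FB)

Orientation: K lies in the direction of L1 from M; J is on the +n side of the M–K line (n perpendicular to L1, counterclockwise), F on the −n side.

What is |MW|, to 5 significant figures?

30.522

The slot axis is L1's direction at -51.4°, so u = (cos -51.4°, sin -51.4°) = (0.62388, -0.78152) and n = (−sin -51.4°, cos -51.4°) = (0.78152, 0.62388). M is at the origin and K lies 29.8 along u from M, so K = 29.8·u = (18.592, -23.289). Tangency of A1 to both parallel lines with radius 6.6 puts J and F at M ± 6.6·n: J = (5.1580, 4.1176), F = (-5.1580, -4.1176). Equal radii place W and B the same way about K: W = K + 6.6·n = (23.750, -19.172), B = K − 6.6·n = (13.434, -27.407). Then |MW| = |W − M| = 30.522.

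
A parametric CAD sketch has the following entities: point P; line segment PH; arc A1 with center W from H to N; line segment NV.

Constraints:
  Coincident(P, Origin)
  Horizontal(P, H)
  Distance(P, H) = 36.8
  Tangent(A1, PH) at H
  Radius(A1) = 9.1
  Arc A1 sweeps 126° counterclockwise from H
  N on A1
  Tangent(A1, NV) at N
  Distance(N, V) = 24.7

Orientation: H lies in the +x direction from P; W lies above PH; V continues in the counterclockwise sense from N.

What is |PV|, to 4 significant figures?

45.43

P is at the origin; PH is horizontal with |PH| = 36.8 and H on the +x side, so H = (36.80, 0.000). A1 meets PH tangentially, so WH is at right angles to PH, so W = H + (0, 9.1) = (36.80, 9.100). On A1, H sits at bearing -90° from W; a 126° counterclockwise sweep puts N at bearing 36°, so N = W + 9.1·(cos 36°, sin 36°) = (44.16, 14.45). The tangent condition forces WN to be normal to NV, so NV runs along (−sin 36°, cos 36°); with |NV| = 24.7, V = (29.64, 34.43). Then |PV| = |V − P| = 45.43.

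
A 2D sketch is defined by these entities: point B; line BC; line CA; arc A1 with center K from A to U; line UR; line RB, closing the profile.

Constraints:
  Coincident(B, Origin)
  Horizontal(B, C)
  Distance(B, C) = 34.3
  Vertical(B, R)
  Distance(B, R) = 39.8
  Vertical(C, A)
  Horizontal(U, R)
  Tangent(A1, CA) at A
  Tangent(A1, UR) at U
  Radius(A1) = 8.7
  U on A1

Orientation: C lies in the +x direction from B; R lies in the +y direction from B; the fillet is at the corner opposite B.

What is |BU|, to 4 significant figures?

47.32

The virtual corner opposite B is at (34.30, 39.80). A1 meets CA tangentially, so KA is at right angles to CA and A1 meets UR tangentially, so KU is at right angles to UR, with radius 8.7, so the center K sits 8.7 in from both sides at K = (25.60, 31.10). That places the tangent points at A = (34.30, 31.10) on CA and U = (25.60, 39.80) on UR. Then |BU| = |U − B| = 47.32.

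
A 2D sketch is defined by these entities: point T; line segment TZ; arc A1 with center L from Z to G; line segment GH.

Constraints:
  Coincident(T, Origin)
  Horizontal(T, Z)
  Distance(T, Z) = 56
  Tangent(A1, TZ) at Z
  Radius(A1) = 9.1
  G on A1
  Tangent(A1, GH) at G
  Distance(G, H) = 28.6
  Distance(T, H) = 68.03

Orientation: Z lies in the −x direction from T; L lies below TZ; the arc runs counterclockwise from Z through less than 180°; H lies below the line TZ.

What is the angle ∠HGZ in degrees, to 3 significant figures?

126°

T is at the origin; TZ is horizontal with |TZ| = 56.0 and Z on the −x side, so Z = (-56.0, 0.00). Tangency of A1 to TZ means the radius LZ is perpendicular to TZ, so L = Z + (0, -9.1) = (-56.0, -9.10). Since LG ⟂ GH (tangency), |LH| = √(9.1² + 28.6²) = 30.0 regardless of where G sits on A1. So H lies on both circle(T, 68.03) and circle(L, 30.0); the below-TZ intersection is H = (-55.7, -39.1). G is the foot of the tangent from H: G = (-64.6, -12.0).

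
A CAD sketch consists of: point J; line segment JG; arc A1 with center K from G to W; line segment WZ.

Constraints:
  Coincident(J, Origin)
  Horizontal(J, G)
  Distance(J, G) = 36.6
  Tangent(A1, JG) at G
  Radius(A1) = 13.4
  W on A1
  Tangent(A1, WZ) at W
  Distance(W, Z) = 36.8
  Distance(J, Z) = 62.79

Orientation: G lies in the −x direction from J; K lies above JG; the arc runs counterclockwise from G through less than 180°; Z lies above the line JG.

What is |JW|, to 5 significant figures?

29.393

J is at the origin; JG is horizontal with |JG| = 36.6 and G on the −x side, so G = (-36.600, 0.0000). Since A1 is tangent to JG there, KG ⟂ JG, so K = G + (0, 13.4) = (-36.600, 13.400). Since KW ⟂ WZ (tangency), |KZ| = √(13.4² + 36.8²) = 39.164 regardless of where W sits on A1. So Z lies on both circle(J, 62.79) and circle(K, 39.164); the above-JG intersection is Z = (-34.437, 52.504). W is the foot of the tangent from Z: W = (-23.775, 17.282).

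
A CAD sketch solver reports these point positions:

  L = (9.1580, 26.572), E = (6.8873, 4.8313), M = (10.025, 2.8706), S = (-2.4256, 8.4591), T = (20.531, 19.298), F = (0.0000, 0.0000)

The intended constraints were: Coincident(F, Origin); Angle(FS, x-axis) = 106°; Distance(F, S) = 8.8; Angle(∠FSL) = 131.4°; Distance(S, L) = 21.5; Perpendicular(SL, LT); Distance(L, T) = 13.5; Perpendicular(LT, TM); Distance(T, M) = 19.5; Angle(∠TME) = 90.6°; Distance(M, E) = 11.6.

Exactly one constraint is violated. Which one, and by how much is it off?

Distance(M, E) = 11.6 — off by 7.90.

F = (0.00, 0.00) ✓; FS at 106.0° ✓; |FS| = 8.800 ✓; ∠FSL = 131.4° ✓; |SL| = 21.50 ✓; ∠(SL, LT) = 90.00° ✓; |LT| = 13.50 ✓; ∠(LT, TM) = 90.00° ✓; |TM| = 19.50 ✓; ∠TME = 90.60° ✓; |ME| = 3.700 ✗.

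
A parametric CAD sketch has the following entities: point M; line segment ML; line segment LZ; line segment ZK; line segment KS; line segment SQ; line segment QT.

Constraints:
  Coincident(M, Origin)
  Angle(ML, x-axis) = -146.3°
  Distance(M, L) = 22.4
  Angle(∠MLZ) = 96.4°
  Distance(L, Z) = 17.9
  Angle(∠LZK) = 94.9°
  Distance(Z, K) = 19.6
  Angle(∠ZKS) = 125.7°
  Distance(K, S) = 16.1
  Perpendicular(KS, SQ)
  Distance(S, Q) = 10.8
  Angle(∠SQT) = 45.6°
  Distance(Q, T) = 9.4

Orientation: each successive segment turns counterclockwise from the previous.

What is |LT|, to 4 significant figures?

24.44

M is at the origin; ML runs at -146.3° with length 22.4, so L = (-18.64, -12.43). ∠MLZ = 96.4° gives LZ at -62.70° from the x-axis; with |LZ| = 17.9, Z = (-10.43, -28.33). ∠LZK = 94.9° gives ZK at 22.40° from the x-axis; with |ZK| = 19.6, K = (7.695, -20.87). ∠ZKS = 125.7° gives KS at 76.70° from the x-axis; with |KS| = 16.1, S = (11.40, -5.198). KS is perpendicular to SQ, so SQ runs at 166.7°; with |SQ| = 10.8, Q = (0.8886, -2.713). ∠SQT = 45.6° gives QT at -58.90° from the x-axis; with |QT| = 9.4, T = (5.744, -10.76). Then |LT| = |T − L| = 24.44.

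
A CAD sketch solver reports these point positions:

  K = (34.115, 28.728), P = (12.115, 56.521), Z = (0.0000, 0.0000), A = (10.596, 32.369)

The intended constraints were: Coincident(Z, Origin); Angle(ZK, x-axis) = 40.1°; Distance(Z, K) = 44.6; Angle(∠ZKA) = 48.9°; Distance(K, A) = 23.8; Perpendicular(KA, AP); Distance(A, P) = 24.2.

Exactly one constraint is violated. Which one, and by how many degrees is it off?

Perpendicular(KA, AP) — off by 5.20°.

Z = (0.00, 0.00) ✓; ZK at 40.10° ✓; |ZK| = 44.60 ✓; ∠ZKA = 48.90° ✓; |KA| = 23.80 ✓; ∠(KA, AP) = 84.80° ✗; |AP| = 24.20 ✓.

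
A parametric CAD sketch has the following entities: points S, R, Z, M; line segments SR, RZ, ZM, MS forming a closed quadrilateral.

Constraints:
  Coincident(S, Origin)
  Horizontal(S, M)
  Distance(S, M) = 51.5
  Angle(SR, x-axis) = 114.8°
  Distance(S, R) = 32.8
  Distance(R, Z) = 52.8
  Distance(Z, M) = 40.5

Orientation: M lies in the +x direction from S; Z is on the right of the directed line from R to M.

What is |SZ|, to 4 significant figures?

20.61

Checks: |RZ| = 52.80 ✓; |ZM| = 40.50 ✓.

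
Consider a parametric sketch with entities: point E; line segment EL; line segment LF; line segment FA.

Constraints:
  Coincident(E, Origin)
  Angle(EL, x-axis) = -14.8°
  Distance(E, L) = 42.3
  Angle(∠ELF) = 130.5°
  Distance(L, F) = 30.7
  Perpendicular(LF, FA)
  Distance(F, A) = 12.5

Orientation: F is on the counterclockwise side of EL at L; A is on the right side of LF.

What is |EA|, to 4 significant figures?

73.34

E is at the origin; EL runs at -14.8° with length 42.3, so L = 42.3·(cos -14.8°, sin -14.8°) = (40.90, -10.81). ∠ELF = 130.5°, so LF runs at -14.8° + (180° − 130.5°) = 34.70° from the x-axis; with |LF| = 30.7, F = L + 30.7·(cos 34.70°, sin 34.70°) = (66.14, 6.672). LF ⟂ FA; with |FA| = 12.5 on the right of LF, A = F + 12.5·(0.5693, -0.8221) = (73.25, -3.605). Then |EA| = |A − E| = 73.34.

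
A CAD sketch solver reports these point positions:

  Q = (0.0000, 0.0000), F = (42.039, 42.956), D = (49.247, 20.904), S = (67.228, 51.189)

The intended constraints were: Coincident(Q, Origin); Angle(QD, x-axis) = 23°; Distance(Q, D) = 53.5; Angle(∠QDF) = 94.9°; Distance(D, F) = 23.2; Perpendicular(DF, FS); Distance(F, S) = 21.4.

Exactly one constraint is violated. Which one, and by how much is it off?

Distance(F, S) = 21.4 — off by 5.10.

Q = (0.00, 0.00) ✓; QD at 23.00° ✓; |QD| = 53.50 ✓; ∠QDF = 94.90° ✓; |DF| = 23.20 ✓; ∠(DF, FS) = 90.00° ✓; |FS| = 26.50 ✗.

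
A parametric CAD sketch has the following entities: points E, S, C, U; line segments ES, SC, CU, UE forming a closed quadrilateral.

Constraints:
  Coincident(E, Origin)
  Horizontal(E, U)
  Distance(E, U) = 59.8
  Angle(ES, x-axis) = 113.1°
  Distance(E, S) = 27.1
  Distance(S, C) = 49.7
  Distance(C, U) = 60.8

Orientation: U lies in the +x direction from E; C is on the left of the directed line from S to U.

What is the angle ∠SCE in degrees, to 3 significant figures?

25.7°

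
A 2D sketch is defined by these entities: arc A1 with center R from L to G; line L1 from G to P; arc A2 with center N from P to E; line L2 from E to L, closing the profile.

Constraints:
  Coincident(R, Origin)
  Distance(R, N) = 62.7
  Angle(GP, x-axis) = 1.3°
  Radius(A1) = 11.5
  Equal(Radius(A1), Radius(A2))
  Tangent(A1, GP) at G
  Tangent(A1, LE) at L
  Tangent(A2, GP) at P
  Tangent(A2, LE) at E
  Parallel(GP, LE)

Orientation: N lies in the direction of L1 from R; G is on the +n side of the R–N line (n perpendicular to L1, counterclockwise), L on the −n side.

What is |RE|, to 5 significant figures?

63.746

Tangency of A1 to both parallel lines with radius 11.5 puts G and L at R ± 11.5·n: G = (-0.26090, 11.497), L = (0.26090, -11.497). Equal radii place P and E the same way about N: P = N + 11.5·n = (62.423, 12.920), E = N − 11.5·n = (62.945, -10.075). Then |RE| = |E − R| = 63.746.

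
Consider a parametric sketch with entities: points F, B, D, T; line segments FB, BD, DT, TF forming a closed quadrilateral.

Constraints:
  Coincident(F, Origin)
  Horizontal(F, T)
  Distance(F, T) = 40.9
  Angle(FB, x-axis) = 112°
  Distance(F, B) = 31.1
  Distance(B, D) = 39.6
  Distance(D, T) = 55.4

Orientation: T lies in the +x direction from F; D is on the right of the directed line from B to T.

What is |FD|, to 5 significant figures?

17.203

Checks: |FT| = 40.90 ✓; |FB| = 31.10 ✓; |BD| = 39.60 ✓; |DT| = 55.40 ✓.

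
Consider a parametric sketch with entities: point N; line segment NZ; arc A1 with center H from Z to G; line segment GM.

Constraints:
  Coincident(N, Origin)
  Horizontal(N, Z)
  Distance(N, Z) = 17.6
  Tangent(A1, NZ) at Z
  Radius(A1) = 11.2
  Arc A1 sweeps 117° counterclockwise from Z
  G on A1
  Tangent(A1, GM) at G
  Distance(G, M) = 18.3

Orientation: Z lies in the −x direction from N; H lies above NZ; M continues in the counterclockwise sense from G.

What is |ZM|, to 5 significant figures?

32.633

On A1, Z sits at bearing -90° from H; a 117° counterclockwise sweep puts G at bearing 27°, so G = H + 11.2·(cos 27°, sin 27°) = (-7.6207, 16.285). Tangency of A1 to GM means the radius HG is perpendicular to GM, so GM runs along (−sin 27°, cos 27°); with |GM| = 18.3, M = (-15.929, 32.590). Then |ZM| = |M − Z| = 32.633.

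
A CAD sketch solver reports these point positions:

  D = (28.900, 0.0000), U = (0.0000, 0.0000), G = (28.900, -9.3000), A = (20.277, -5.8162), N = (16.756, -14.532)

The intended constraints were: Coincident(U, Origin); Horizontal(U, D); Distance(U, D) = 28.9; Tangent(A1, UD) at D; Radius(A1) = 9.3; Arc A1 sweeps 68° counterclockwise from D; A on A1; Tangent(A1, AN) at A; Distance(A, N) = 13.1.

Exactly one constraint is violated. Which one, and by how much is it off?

Distance(A, N) = 13.1 — off by 3.70.

U = (0.00, 0.00) ✓; U.y = 0.00, D.y = 0.00 ✓; |UD| = 28.90 ✓; ∠(GD, DU) = 90.00° ✓; |GD| = 9.300 ✓; bearing(G→A) − bearing(G→D) = 68.00° ✓; |GA| = 9.300 ✓; ∠(GA, AN) = 90.00° ✓; |AN| = 9.400 ✗.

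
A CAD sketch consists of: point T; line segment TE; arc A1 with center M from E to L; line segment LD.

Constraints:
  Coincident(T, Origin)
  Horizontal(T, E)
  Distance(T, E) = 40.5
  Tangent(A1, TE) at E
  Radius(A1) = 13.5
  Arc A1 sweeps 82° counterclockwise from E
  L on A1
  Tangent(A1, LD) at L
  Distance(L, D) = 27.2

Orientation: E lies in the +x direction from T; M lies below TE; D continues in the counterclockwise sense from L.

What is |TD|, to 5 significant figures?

45.074

T is at the origin; TE is horizontal with |TE| = 40.5 and E on the +x side, so E = (40.500, 0.0000). Tangency of A1 to TE means the radius ME is perpendicular to TE, so M = E + (0, -13.5) = (40.500, -13.500). On A1, E sits at bearing 90° from M; an 82° counterclockwise sweep puts L at bearing 172°, so L = M + 13.5·(cos 172°, sin 172°) = (27.131, -11.621). A1 meets LD tangentially, so ML is at right angles to LD, so LD runs along (−sin 172°, cos 172°); with |LD| = 27.2, D = (23.346, -38.556). Then |TD| = |D − T| = 45.074.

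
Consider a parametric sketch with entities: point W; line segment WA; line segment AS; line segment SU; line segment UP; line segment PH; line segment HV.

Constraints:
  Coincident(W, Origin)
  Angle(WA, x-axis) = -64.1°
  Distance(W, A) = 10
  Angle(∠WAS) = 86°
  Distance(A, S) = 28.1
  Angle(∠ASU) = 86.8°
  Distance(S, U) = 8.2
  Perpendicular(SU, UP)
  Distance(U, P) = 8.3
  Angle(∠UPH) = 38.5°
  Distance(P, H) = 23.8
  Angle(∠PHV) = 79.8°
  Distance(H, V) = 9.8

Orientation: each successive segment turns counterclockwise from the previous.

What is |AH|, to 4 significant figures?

39.25

The perpendicularity gives UP at right angles to SU, so UP runs at -146.9°; with |UP| = 8.3, P = (17.30, 7.349). ∠UPH = 38.5° gives PH at -5.400° from the x-axis; with |PH| = 23.8, H = (40.99, 5.109). Then |AH| = |H − A| = 39.25.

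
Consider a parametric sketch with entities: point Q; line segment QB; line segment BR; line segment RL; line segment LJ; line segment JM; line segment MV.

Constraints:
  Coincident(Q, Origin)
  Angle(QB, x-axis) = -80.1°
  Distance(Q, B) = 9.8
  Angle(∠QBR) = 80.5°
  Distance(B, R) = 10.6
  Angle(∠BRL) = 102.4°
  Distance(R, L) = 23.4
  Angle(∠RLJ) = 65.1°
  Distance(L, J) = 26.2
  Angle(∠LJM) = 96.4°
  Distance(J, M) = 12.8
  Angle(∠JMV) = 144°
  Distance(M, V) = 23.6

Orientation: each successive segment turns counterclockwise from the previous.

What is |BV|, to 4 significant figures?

14.92

Q is at the origin; QB runs at -80.1° with length 9.8, so B = (1.685, -9.654). ∠QBR = 80.5° gives BR at 19.40° from the x-axis; with |BR| = 10.6, R = (11.68, -6.133). ∠BRL = 102.4° gives RL at 97.00° from the x-axis; with |RL| = 23.4, L = (8.831, 17.09). ∠RLJ = 65.1° gives LJ at -148.1° from the x-axis; with |LJ| = 26.2, J = (-13.41, 3.247). ∠LJM = 96.4° gives JM at -64.50° from the x-axis; with |JM| = 12.8, M = (-7.901, -8.306). ∠JMV = 144.0° gives MV at -28.50° from the x-axis; with |MV| = 23.6, V = (12.84, -19.57). Then |BV| = |V − B| = 14.92.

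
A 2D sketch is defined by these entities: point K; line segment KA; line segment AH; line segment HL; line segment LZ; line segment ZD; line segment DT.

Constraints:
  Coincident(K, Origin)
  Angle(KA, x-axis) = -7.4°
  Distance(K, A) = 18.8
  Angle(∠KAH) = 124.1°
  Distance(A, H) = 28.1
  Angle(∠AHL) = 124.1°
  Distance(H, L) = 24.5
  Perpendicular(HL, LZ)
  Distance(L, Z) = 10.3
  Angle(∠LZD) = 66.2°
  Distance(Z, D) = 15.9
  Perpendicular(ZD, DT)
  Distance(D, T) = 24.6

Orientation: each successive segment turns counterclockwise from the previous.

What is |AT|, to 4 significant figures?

55.00

K is at the origin; KA runs at -7.4° with length 18.8, so A = (18.64, -2.421). ∠KAH = 124.1° gives AH at 48.50° from the x-axis; with |AH| = 28.1, H = (37.26, 18.62). ∠AHL = 124.1° gives HL at 104.4° from the x-axis; with |HL| = 24.5, L = (31.17, 42.35). HL ⟂ LZ, so LZ runs at -165.6°; with |LZ| = 10.3, Z = (21.19, 39.79). ∠LZD = 66.2° gives ZD at -51.80° from the x-axis; with |ZD| = 15.9, D = (31.03, 27.30). The perpendicularity gives DT at right angles to ZD, so DT runs at 38.20°; with |DT| = 24.6, T = (50.36, 42.51). Then |AT| = |T − A| = 55.00.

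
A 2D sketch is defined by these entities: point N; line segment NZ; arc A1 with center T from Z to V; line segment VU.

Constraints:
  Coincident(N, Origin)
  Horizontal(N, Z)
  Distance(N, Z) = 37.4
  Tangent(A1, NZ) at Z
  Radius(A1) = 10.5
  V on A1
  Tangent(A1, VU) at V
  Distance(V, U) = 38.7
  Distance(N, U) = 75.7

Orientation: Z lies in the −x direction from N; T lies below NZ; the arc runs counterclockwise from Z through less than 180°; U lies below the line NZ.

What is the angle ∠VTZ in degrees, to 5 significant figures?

63.836°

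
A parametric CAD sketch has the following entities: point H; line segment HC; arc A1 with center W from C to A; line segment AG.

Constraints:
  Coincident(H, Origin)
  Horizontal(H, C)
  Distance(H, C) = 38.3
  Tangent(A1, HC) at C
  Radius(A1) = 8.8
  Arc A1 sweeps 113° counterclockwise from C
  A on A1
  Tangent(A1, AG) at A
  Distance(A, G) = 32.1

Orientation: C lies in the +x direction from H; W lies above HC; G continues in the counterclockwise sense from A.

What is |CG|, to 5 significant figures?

42.022

H is at the origin; H and C share the same y with |HC| = 38.3 and C on the +x side, so C = (38.300, 0.0000). The tangent condition forces WC to be normal to HC, so W = C + (0, 8.8) = (38.300, 8.8000). On A1, C sits at bearing -90° from W; a 113° counterclockwise sweep puts A at bearing 23°, so A = W + 8.8·(cos 23°, sin 23°) = (46.400, 12.238). Since A1 is tangent to AG there, WA ⟂ AG, so AG runs along (−sin 23°, cos 23°); with |AG| = 32.1, G = (33.858, 41.787). Then |CG| = |G − C| = 42.022.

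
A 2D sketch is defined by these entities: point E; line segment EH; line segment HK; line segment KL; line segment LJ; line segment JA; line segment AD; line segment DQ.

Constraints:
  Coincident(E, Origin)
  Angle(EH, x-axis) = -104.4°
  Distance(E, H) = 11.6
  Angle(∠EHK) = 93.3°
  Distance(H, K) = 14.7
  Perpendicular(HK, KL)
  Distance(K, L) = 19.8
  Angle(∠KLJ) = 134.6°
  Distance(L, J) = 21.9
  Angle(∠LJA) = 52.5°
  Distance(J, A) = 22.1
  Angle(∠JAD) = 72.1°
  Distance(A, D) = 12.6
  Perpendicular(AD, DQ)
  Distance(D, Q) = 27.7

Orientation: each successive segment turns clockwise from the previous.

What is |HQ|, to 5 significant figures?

42.965

E is at the origin; EH runs at -104.4° with length 11.6, so H = (-2.8848, -11.236). ∠EHK = 93.3° gives HK at 168.90° from the x-axis; with |HK| = 14.7, K = (-17.310, -8.4055). HK ⟂ KL, so KL runs at 78.900°; with |KL| = 19.8, L = (-13.498, 11.024). ∠KLJ = 134.6° gives LJ at 33.500° from the x-axis; with |LJ| = 21.9, J = (4.7642, 23.112). ∠LJA = 52.5° gives JA at -94.000° from the x-axis; with |JA| = 22.1, A = (3.2226, 1.0654). ∠JAD = 72.1° gives AD at 158.10° from the x-axis; with |AD| = 12.6, D = (-8.4681, 5.7650). The perpendicularity gives DQ at right angles to AD, so DQ runs at 68.100°; with |DQ| = 27.7, Q = (1.8636, 31.466). Then |HQ| = |Q − H| = 42.965.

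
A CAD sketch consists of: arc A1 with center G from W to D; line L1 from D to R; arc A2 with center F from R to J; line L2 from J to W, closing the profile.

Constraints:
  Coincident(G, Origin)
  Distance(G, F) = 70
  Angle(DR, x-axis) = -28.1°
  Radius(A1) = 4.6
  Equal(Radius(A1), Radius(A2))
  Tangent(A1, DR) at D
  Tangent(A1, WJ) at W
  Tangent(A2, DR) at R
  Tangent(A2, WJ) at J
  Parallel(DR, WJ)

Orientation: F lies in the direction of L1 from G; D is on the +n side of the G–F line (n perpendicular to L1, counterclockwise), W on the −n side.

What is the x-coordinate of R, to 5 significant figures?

63.916

Tangency of A1 to both parallel lines with radius 4.6 puts D and W at G ± 4.6·n: D = (2.1667, 4.0578), W = (-2.1667, -4.0578). Equal radii place R and J the same way about F: R = F + 4.6·n = (63.916, -28.913), J = F − 4.6·n = (59.582, -37.029). So R.x = 63.916.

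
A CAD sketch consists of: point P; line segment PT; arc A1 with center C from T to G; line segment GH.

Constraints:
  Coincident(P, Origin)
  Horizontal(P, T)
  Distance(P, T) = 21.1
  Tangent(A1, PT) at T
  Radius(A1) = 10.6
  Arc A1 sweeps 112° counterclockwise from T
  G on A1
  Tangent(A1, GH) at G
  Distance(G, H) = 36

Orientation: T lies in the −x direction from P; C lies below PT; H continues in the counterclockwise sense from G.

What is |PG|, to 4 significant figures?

34.19

P is at the origin; PT is horizontal with |PT| = 21.1 and T on the −x side, so T = (-21.10, 0.000). Tangency of A1 to PT means the radius CT is perpendicular to PT, so C = T + (0, -10.6) = (-21.10, -10.60). On A1, T sits at bearing 90° from C; a 112° counterclockwise sweep puts G at bearing 202°, so G = C + 10.6·(cos 202°, sin 202°) = (-30.93, -14.57). Then |PG| = |G − P| = 34.19.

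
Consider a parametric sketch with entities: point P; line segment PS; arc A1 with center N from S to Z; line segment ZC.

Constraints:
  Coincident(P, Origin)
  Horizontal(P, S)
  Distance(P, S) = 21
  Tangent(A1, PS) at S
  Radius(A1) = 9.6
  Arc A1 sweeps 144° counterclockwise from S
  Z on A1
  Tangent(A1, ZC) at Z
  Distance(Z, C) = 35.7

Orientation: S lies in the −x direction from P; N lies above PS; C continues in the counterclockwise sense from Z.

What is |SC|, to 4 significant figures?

44.84

On A1, S sits at bearing -90° from N; a 144° counterclockwise sweep puts Z at bearing 54°, so Z = N + 9.6·(cos 54°, sin 54°) = (-15.36, 17.37). Tangency of A1 to ZC means the radius NZ is perpendicular to ZC, so ZC runs along (−sin 54°, cos 54°); with |ZC| = 35.7, C = (-44.24, 38.35). Then |SC| = |C − S| = 44.84.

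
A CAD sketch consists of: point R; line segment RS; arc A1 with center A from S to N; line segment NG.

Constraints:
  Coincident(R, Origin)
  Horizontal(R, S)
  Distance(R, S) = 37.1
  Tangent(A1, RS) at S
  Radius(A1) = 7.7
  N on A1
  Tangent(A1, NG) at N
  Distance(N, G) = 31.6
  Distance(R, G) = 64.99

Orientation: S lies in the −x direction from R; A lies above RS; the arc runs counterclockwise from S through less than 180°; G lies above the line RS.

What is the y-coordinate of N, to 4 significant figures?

13.29

Checks: |AN| = 7.700 ✓; ∠(AN, NG) = 90.00° ✓; |NG| = 31.60 ✓; |RG| = 64.99 ✓.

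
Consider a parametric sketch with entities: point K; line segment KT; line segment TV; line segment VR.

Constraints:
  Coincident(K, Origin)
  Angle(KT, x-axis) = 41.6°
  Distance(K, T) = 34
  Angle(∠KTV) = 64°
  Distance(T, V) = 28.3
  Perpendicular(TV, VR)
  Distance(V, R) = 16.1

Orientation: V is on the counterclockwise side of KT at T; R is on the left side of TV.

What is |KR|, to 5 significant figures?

19.710

K is at the origin; KT runs at 41.6° with length 34.0, so T = 34.0·(cos 41.6°, sin 41.6°) = (25.425, 22.573). ∠KTV = 64.0°, so TV runs at 41.6° + (180° − 64.0°) = 157.60° from the x-axis; with |TV| = 28.3, V = T + 28.3·(cos 157.60°, sin 157.60°) = (-0.73952, 33.358). The perpendicularity gives VR at right angles to TV; with |VR| = 16.1 on the left of TV, R = V + 16.1·(-0.38107, -0.92455) = (-6.8748, 18.473). Then |KR| = |R − K| = 19.710.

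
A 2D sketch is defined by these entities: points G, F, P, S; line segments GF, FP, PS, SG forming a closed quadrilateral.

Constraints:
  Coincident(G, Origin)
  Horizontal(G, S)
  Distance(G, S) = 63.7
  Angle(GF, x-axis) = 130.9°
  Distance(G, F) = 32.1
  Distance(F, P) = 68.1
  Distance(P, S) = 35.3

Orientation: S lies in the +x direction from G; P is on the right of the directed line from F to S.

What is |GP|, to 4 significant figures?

37.20

G is at the origin; G and S share the same y with |GS| = 63.7 and S in +x, so S = (63.7, 0). GF runs at 130.9° with |GF| = 32.1, so F = (-21.02, 24.26). P is determined by |FP| = 68.1 and |PS| = 35.3 together: it lies at the intersection of circle(F, 68.1) and circle(S, 35.3). With |FS| = 88.12, the foot of the radical line on FS is 63.30 from F and the perpendicular offset is √(68.1² − 63.30²) = 25.10. Taking the right-of-FS solution: P = (32.93, -17.30).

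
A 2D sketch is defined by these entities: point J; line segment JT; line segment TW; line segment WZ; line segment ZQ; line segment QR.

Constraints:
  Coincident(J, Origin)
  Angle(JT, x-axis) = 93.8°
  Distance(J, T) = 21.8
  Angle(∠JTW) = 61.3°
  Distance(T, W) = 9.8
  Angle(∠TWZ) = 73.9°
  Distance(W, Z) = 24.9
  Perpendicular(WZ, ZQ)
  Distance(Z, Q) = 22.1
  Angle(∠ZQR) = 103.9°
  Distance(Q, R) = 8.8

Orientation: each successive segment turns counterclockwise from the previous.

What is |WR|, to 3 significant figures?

29.2

J is at the origin; JT runs at 93.8° with length 21.8, so T = (-1.44, 21.8). ∠JTW = 61.3° gives TW at -148° from the x-axis; with |TW| = 9.8, W = (-9.71, 16.5). ∠TWZ = 73.9° gives WZ at -41.4° from the x-axis; with |WZ| = 24.9, Z = (8.97, 0.0199). The perpendicularity gives ZQ at right angles to WZ, so ZQ runs at 48.6°; with |ZQ| = 22.1, Q = (23.6, 16.6). ∠ZQR = 103.9° gives QR at 125° from the x-axis; with |QR| = 8.8, R = (18.6, 23.8). Then |WR| = |R − W| = 29.2.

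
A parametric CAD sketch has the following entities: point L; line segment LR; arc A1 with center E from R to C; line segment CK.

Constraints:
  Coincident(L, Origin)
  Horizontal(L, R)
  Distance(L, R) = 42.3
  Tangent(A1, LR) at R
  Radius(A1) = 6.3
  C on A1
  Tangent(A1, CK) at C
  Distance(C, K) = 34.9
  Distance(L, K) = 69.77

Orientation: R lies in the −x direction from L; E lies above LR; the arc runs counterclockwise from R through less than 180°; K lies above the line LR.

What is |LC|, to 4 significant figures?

38.67

L is at the origin; LR is horizontal with |LR| = 42.3 and R on the −x side, so R = (-42.30, 0.000). The tangent condition forces ER to be normal to LR, so E = R + (0, 6.3) = (-42.30, 6.300). Since EC ⟂ CK (tangency), |EK| = √(6.3² + 34.9²) = 35.46 regardless of where C sits on A1. So K lies on both circle(L, 69.77) and circle(E, 35.46); the above-LR intersection is K = (-58.67, 37.76). C is the foot of the tangent from K: C = (-37.32, 10.15).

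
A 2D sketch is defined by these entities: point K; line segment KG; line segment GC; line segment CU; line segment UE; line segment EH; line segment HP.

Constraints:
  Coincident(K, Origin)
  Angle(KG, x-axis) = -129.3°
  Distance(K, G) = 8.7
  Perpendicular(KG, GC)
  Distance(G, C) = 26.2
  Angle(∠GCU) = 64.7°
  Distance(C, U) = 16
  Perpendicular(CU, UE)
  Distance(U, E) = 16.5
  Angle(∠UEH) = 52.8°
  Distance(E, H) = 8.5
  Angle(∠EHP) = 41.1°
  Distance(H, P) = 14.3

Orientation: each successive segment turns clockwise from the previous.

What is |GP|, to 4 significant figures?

18.11

K is at the origin; KG runs at -129.3° with length 8.7, so G = (-5.510, -6.732). KG is perpendicular to GC, so GC runs at 140.7°; with |GC| = 26.2, C = (-25.79, 9.862). ∠GCU = 64.7° gives CU at 25.40° from the x-axis; with |CU| = 16.0, U = (-11.33, 16.73). CU ⟂ UE, so UE runs at -64.60°; with |UE| = 16.5, E = (-4.254, 1.820). ∠UEH = 52.8° gives EH at 168.2° from the x-axis; with |EH| = 8.5, H = (-12.57, 3.558). ∠EHP = 41.1° gives HP at 29.30° from the x-axis; with |HP| = 14.3, P = (-0.1040, 10.56). Then |GP| = |P − G| = 18.11.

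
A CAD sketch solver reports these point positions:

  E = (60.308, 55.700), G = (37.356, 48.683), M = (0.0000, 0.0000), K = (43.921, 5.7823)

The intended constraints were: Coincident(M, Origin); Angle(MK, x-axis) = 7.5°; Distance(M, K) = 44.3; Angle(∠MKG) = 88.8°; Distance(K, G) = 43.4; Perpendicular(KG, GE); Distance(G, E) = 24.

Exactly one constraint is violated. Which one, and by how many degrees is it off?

Perpendicular(KG, GE) — off by 8.30°.

M = (0.00, 0.00) ✓; MK at 7.500° ✓; |MK| = 44.30 ✓; ∠MKG = 88.80° ✓; |KG| = 43.40 ✓; ∠(KG, GE) = 81.70° ✗; |GE| = 24.00 ✓.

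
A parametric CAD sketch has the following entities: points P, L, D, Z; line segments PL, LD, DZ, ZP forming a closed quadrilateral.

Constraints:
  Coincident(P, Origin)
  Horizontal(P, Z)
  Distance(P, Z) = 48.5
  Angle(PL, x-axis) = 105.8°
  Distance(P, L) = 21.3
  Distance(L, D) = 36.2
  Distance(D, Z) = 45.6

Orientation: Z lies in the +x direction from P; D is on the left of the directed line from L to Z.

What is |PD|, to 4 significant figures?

46.60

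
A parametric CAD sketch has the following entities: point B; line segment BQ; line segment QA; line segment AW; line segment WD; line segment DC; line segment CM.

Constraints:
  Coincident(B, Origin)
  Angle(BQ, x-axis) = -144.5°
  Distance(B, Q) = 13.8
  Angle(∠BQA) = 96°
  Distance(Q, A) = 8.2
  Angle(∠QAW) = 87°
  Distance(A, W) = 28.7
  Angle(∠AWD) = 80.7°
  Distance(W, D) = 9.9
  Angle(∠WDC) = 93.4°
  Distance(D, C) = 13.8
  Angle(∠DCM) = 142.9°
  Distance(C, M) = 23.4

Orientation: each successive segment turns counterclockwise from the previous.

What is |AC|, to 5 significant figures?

15.767

B is at the origin; BQ runs at -144.5° with length 13.8, so Q = (-11.235, -8.0137). ∠BQA = 96.0° gives QA at -60.500° from the x-axis; with |QA| = 8.2, A = (-7.1969, -15.151). ∠QAW = 87.0° gives AW at 32.500° from the x-axis; with |AW| = 28.7, W = (17.008, 0.26988). ∠AWD = 80.7° gives WD at 131.80° from the x-axis; with |WD| = 9.9, D = (10.410, 7.6501). ∠WDC = 93.4° gives DC at -141.60° from the x-axis; with |DC| = 13.8, C = (-0.40523, -0.92175). Then |AC| = |C − A| = 15.767.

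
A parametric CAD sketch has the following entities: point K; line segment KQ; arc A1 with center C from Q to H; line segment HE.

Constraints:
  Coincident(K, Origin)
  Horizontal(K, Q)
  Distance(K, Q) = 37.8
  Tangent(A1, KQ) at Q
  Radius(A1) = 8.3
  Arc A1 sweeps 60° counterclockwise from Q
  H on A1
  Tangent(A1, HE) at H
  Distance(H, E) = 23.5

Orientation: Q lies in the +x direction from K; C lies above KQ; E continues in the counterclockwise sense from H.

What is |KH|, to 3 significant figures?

45.2

Since A1 is tangent to KQ there, CQ ⟂ KQ, so C = Q + (0, 8.3) = (37.8, 8.30). On A1, Q sits at bearing -90° from C; a 60° counterclockwise sweep puts H at bearing -30°, so H = C + 8.3·(cos -30°, sin -30°) = (45.0, 4.15). Then |KH| = |H − K| = 45.2.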